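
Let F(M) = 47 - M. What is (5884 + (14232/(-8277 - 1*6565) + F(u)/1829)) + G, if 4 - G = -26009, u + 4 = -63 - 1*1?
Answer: 432926106324/13573009 ≈ 31896.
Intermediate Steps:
u = -68 (u = -4 + (-63 - 1*1) = -4 + (-63 - 1) = -4 - 64 = -68)
G = 26013 (G = 4 - 1*(-26009) = 4 + 26009 = 26013)
(5884 + (14232/(-8277 - 1*6565) + F(u)/1829)) + G = (5884 + (14232/(-8277 - 1*6565) + (47 - 1*(-68))/1829)) + 26013 = (5884 + (14232/(-8277 - 6565) + (47 + 68)*(1/1829))) + 26013 = (5884 + (14232/(-14842) + 115*(1/1829))) + 26013 = (5884 + (14232*(-1/14842) + 115/1829)) + 26013 = (5884 + (-7116/7421 + 115/1829)) + 26013 = (5884 - 12161749/13573009) + 26013 = 79851423207/13573009 + 26013 = 432926106324/13573009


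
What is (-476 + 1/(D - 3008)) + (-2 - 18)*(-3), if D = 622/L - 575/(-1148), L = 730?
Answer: -524096045932/1259845257 ≈ -416.00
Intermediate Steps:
D = 566903/419020 (D = 622/730 - 575/(-1148) = 622*(1/730) - 575*(-1/1148) = 311/365 + 575/1148 = 566903/419020 ≈ 1.3529)
(-476 + 1/(D - 3008)) + (-2 - 18)*(-3) = (-476 + 1/(566903/419020 - 3008)) + (-2 - 18)*(-3) = (-476 + 1/(-1259845257/419020)) - 20*(-3) = (-476 - 419020/1259845257) + 60 = -599686761352/1259845257 + 60 = -524096045932/1259845257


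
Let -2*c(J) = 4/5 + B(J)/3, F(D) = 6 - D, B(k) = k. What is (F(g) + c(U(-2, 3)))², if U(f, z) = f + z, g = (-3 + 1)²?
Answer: 1849/900 ≈ 2.0544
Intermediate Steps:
g = 4 (g = (-2)² = 4)
c(J) = -⅖ - J/6 (c(J) = -(4/5 + J/3)/2 = -(4*(⅕) + J*(⅓))/2 = -(⅘ + J/3)/2 = -⅖ - J/6)
(F(g) + c(U(-2, 3)))² = ((6 - 1*4) + (-⅖ - (-2 + 3)/6))² = ((6 - 4) + (-⅖ - ⅙*1))² = (2 + (-⅖ - ⅙))² = (2 - 17/30)² = (43/30)² = 1849/900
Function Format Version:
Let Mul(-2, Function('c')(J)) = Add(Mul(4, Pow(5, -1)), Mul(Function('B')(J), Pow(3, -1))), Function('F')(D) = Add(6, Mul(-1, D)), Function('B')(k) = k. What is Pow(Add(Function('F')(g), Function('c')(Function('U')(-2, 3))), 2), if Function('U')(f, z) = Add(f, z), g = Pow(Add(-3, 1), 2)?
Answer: Rational(1849, 900) ≈ 2.0544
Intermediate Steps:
g = 4 (g = Pow(-2, 2) = 4)
Function('c')(J) = Add(Rational(-2, 5), Mul(Rational(-1, 6), J)) (Function('c')(J) = Mul(Rational(-1, 2), Add(Mul(4, Pow(5, -1)), Mul(J, Pow(3, -1)))) = Mul(Rational(-1, 2), Add(Mul(4, Rational(1, 5)), Mul(J, Rational(1, 3)))) = Mul(Rational(-1, 2), Add(Rational(4, 5), Mul(Rational(1, 3), J))) = Add(Rational(-2, 5), Mul(Rational(-1, 6), J)))
Pow(Add(Function('F')(g), Function('c')(Function('U')(-2, 3))), 2) = Pow(Add(Add(6, Mul(-1, 4)), Add(Rational(-2, 5), Mul(Rational(-1, 6), Add(-2, 3)))), 2) = Pow(Add(Add(6, -4), Add(Rational(-2, 5), Mul(Rational(-1, 6), 1))), 2) = Pow(Add(2, Add(Rational(-2, 5), Rational(-1, 6))), 2) = Pow(Add(2, Rational(-17, 30)), 2) = Pow(Rational(43, 30), 2) = Rational(1849, 900)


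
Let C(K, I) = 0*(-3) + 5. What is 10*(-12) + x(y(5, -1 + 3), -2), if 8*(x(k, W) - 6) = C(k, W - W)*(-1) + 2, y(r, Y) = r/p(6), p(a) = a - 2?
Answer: -915/8 ≈ -114.38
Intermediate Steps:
p(a) = -2 + a
C(K, I) = 5 (C(K, I) = 0 + 5 = 5)
y(r, Y) = r/4 (y(r, Y) = r/(-2 + 6) = r/4)
x(k, W) = 45/8 (x(k, W) = 6 + (5*(-1) + 2)/8 = 6 + (-5 + 2)/8 = 6 + (⅛)*(-3) = 6 - 3/8 = 45/8)
10*(-12) + x(y(5, -1 + 3), -2) = 10*(-12) + 45/8 = -120 + 45/8 = -915/8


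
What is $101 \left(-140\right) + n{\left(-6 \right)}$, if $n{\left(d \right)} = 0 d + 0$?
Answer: $-14140$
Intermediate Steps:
$n{\left(d \right)} = 0$ ($n{\left(d \right)} = 0 + 0 = 0$)
$101 \left(-140\right) + n{\left(-6 \right)} = 101 \left(-140\right) + 0 = -14140 + 0 = -14140$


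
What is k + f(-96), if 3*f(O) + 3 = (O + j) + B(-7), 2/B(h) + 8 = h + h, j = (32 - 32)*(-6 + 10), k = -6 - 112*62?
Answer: -230440/33 ≈ -6983.0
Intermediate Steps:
k = -6950 (k = -6 - 6944 = -6950)
j = 0 (j = 0*4 = 0)
B(h) = 2/(-8 + 2*h) (B(h) = 2/(-8 + (h + h)) = 2/(-8 + 2*h))
f(O) = -34/33 + O/3 (f(O) = -1 + ((O + 0) + 1/(-4 - 7))/3 = -1 + (O + 1/(-11))/3 = -1 + (O - 1/11)/3 = -1 + (-1/11 + O)/3 = -1 + (-1/33 + O/3) = -34/33 + O/3)
k + f(-96) = -6950 + (-34/33 + (1/3)*(-96)) = -6950 + (-34/33 - 32) = -6950 - 1090/33 = -230440/33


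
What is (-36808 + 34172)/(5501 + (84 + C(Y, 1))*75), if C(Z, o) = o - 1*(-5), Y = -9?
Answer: -2636/12251 ≈ -0.21517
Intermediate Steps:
C(Z, o) = 5 + o (C(Z, o) = o + 5 = 5 + o)
(-36808 + 34172)/(5501 + (84 + C(Y, 1))*75) = (-36808 + 34172)/(5501 + (84 + (5 + 1))*75) = -2636/(5501 + (84 + 6)*75) = -2636/(5501 + 90*75) = -2636/(5501 + 6750) = -2636/12251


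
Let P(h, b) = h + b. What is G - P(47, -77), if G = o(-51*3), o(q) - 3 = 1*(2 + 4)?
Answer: 39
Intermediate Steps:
o(q) = 9 (o(q) = 3 + 1*(2 + 4) = 3 + 1*6 = 3 + 6 = 9)
P(h, b) = b + h
G = 9
G - P(47, -77) = 9 - (-77 + 47) = 9 - 1*(-30) = 9 + 30 = 39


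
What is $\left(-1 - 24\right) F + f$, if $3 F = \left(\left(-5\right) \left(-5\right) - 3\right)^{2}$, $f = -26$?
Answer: $- \frac{12178}{3} \approx -4059.3$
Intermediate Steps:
$F = \frac{484}{3}$ ($F = \frac{\left(\left(-5\right) \left(-5\right) - 3\right)^{2}}{3} = \frac{\left(25 - 3\right)^{2}}{3} = \frac{22^{2}}{3} = \frac{1}{3} \cdot 484 = \frac{484}{3} \approx 161.33$)
$\left(-1 - 24\right) F + f = \left(-1 - 24\right) \frac{484}{3} - 26 = \left(-25\right) \frac{484}{3} - 26 = - \frac{12100}{3} - 26 = - \frac{12178}{3}$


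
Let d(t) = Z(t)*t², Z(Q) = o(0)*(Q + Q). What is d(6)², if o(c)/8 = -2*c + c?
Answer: 0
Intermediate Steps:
o(c) = -8*c (o(c) = 8*(-2*c + c) = 8*(-c) = -8*c)
Z(Q) = 0 (Z(Q) = (-8*0)*(Q + Q) = 0*(2*Q) = 0)
d(t) = 0 (d(t) = 0*t² = 0)
d(6)² = 0² = 0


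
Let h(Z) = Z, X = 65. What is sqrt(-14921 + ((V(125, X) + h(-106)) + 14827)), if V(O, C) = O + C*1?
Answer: I*sqrt(10) ≈ 3.1623*I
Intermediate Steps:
V(O, C) = C + O (V(O, C) = O + C = C + O)
sqrt(-14921 + ((V(125, X) + h(-106)) + 14827)) = sqrt(-14921 + (((65 + 125) - 106) + 14827)) = sqrt(-14921 + ((190 - 106) + 14827)) = sqrt(-14921 + (84 + 14827)) = sqrt(-14921 + 14911) = sqrt(-10) = I*sqrt(10)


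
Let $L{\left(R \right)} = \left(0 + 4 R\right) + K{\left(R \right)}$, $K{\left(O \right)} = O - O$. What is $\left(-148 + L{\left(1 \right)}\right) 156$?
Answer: $-22464$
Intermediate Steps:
$K{\left(O \right)} = 0$
$L{\left(R \right)} = 4 R$ ($L{\left(R \right)} = \left(0 + 4 R\right) + 0 = 4 R + 0 = 4 R$)
$\left(-148 + L{\left(1 \right)}\right) 156 = \left(-148 + 4 \cdot 1\right) 156 = \left(-148 + 4\right) 156 = \left(-144\right) 156 = -22464$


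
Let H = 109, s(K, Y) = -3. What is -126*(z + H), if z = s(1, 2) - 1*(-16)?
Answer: -15372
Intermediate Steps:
z = 13 (z = -3 - 1*(-16) = -3 + 16 = 13)
-126*(z + H) = -126*(13 + 109) = -126*122 = -1*15372 = -15372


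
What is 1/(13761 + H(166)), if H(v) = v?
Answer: 1/13927 ≈ 7.1803e-5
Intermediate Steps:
1/(13761 + H(166)) = 1/(13761 + 166) = 1/13927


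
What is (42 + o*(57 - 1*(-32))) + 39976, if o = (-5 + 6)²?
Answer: 40107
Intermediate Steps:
o = 1 (o = 1² = 1)
(42 + o*(57 - 1*(-32))) + 39976 = (42 + 1*(57 - 1*(-32))) + 39976 = (42 + 1*(57 + 32)) + 39976 = (42 + 1*89) + 39976 = (42 + 89) + 39976 = 131 + 39976 = 40107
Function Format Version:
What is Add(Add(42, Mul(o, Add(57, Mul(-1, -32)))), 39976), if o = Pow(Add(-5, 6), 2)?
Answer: 40107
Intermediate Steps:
o = 1 (o = Pow(1, 2) = 1)
Add(Add(42, Mul(o, Add(57, Mul(-1, -32)))), 39976) = Add(Add(42, Mul(1, Add(57, Mul(-1, -32)))), 39976) = Add(Add(42, Mul(1, Add(57, 32))), 39976) = Add(Add(42, Mul(1, 89)), 39976) = Add(Add(42, 89), 39976) = Add(131, 39976) = 40107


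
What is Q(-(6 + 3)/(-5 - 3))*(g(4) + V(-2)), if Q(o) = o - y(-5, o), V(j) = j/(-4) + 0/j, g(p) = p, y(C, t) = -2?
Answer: 225/16 ≈ 14.063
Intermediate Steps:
V(j) = -j/4 (V(j) = j*(-1/4) + 0 = -j/4 + 0 = -j/4)
Q(o) = 2 + o (Q(o) = o - 1*(-2) = o + 2 = 2 + o)
Q(-(6 + 3)/(-5 - 3))*(g(4) + V(-2)) = (2 - (6 + 3)/(-5 - 3))*(4 - 1/4*(-2)) = (2 - 9/(-8))*(4 + 1/2) = (2 - 9*(-1)/8)*(9/2) = (2 - 1*(-9/8))*(9/2) = (2 + 9/8)*(9/2) = (25/8)*(9/2) = 225/16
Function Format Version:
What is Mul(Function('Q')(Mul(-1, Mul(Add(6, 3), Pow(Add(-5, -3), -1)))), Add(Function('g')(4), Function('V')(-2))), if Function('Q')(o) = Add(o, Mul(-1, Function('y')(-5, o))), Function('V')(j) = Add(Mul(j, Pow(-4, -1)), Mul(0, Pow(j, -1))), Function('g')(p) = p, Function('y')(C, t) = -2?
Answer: Rational(225, 16) ≈ 14.063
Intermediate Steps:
Function('V')(j) = Mul(Rational(-1, 4), j) (Function('V')(j) = Add(Mul(j, Rational(-1, 4)), 0) = Add(Mul(Rational(-1, 4), j), 0) = Mul(Rational(-1, 4), j))
Function('Q')(o) = Add(2, o) (Function('Q')(o) = Add(o, Mul(-1, -2)) = Add(o, 2) = Add(2, o))
Mul(Function('Q')(Mul(-1, Mul(Add(6, 3), Pow(Add(-5, -3), -1)))), Add(Function('g')(4), Function('V')(-2))) = Mul(Add(2, Mul(-1, Mul(Add(6, 3), Pow(Add(-5, -3), -1)))), Add(4, Mul(Rational(-1, 4), -2))) = Mul(Add(2, Mul(-1, Mul(9, Pow(-8, -1)))), Add(4, Rational(1, 2))) = Mul(Add(2, Mul(-1, Mul(9, Rational(-1, 8)))), Rational(9, 2)) = Mul(Add(2, Mul(-1, Rational(-9, 8))), Rational(9, 2)) = Mul(Add(2, Rational(9, 8)), Rational(9, 2)) = Mul(Rational(25, 8), Rational(9, 2)) = Rational(225, 16)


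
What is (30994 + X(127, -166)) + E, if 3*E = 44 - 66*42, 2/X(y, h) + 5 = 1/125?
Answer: 9386291/312 ≈ 30084.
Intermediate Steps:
X(y, h) = -125/312 (X(y, h) = 2/(-5 + 1/125) = 2/(-624/125) = 2*(-125/624) = -125/312)
E = -2728/3 (E = (44 - 66*42)/3 = (44 - 2772)/3 = (1/3)*(-2728) = -2728/3 ≈ -909.33)
(30994 + X(127, -166)) + E = (30994 - 125/312) - 2728/3 = 9670003/312 - 2728/3 = 9386291/312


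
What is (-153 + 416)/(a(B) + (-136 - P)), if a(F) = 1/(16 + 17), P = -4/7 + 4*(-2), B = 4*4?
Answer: -60753/29429 ≈ -2.0644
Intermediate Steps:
B = 16
P = -60/7 (P = -4*⅐ - 8 = -4/7 - 8 = -60/7 ≈ -8.5714)
a(F) = 1/33
(-153 + 416)/(a(B) + (-136 - P)) = (-153 + 416)/(1/33 + (-136 - 1*(-60/7))) = 263/(1/33 + (-136 + 60/7)) = 263/(1/33 - 892/7) = 263/(-29429/231) = 263*(-231/29429) = -60753/29429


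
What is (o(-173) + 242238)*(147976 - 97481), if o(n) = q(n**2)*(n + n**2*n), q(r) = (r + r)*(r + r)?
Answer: -936797235251346302390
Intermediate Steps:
q(r) = 4*r**2 (q(r) = (2*r)*(2*r) = 4*r**2)
o(n) = 4*n**4*(n + n**3) (o(n) = (4*(n**2)**2)*(n + n**2*n) = (4*n**4)*(n + n**3) = 4*n**4*(n + n**3))
(o(-173) + 242238)*(147976 - 97481) = (4*(-173)**5*(1 + (-173)**2) + 242238)*(147976 - 97481) = (4*(-154963892093)*(1 + 29929) + 242238)*50495 = (4*(-154963892093)*29930 + 242238)*50495 = (-18552277161373960 + 242238)*50495 = -18552277161131722*50495 = -936797235251346302390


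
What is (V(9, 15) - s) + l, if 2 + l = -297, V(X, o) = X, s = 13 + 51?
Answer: -354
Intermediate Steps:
s = 64
l = -299 (l = -2 - 297 = -299)
(V(9, 15) - s) + l = (9 - 1*64) - 299 = (9 - 64) - 299 = -55 - 299 = -354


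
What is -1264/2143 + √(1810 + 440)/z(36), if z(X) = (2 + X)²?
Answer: -1264/2143 + 15*√10/1444 ≈ -0.55698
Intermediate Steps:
-1264/2143 + √(1810 + 440)/z(36) = -1264/2143 + √(1810 + 440)/((2 + 36)²) = -1264*1/2143 + √2250/(38²) = -1264/2143 + (15*√10)/1444 = -1264/2143 + (15*√10)*(1/1444) = -1264/2143 + 15*√10/1444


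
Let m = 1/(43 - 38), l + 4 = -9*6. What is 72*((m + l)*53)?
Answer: -1102824/5 ≈ -2.2056e+5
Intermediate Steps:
l = -58 (l = -4 - 9*6 = -4 - 54 = -58)
m = ⅕ (m = 1/5 = ⅕ ≈ 0.20000)
72*((m + l)*53) = 72*((⅕ - 58)*53) = 72*(-289/5*53) = 72*(-15317/5) = -1102824/5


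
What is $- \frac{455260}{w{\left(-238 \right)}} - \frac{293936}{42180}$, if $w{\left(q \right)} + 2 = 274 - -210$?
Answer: $- \frac{2418067994}{2541345} \approx -951.49$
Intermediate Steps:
$w{\left(q \right)} = 482$ ($w{\left(q \right)} = -2 + \left(274 - -210\right) = -2 + \left(274 + 210\right) = -2 + 484 = 482$)
$- \frac{455260}{w{\left(-238 \right)}} - \frac{293936}{42180} = - \frac{455260}{482} - \frac{293936}{42180} = \left(-455260\right) \frac{1}{482} - \frac{73484}{10545} = - \frac{227630}{241} - \frac{73484}{10545} = - \frac{2418067994}{2541345}$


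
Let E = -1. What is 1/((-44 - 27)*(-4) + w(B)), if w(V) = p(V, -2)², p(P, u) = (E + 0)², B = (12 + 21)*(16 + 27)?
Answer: 1/285 ≈ 0.0035088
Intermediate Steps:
B = 1419 (B = 33*43 = 1419)
p(P, u) = 1 (p(P, u) = (-1 + 0)² = (-1)² = 1)
w(V) = 1 (w(V) = 1² = 1)
1/((-44 - 27)*(-4) + w(B)) = 1/((-44 - 27)*(-4) + 1) = 1/(-71*(-4) + 1) = 1/(284 + 1) = 1/285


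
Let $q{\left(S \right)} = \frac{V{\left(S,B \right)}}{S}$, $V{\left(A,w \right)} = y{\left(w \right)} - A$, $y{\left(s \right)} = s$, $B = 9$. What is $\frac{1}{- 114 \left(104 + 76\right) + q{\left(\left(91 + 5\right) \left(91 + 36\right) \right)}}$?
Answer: $- \frac{4064}{83397341} \approx -4.8731 \cdot 10^{-5}$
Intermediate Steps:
$V{\left(A,w \right)} = w - A$
$q{\left(S \right)} = \frac{9 - S}{S}$
$\frac{1}{- 114 \left(104 + 76\right) + q{\left(\left(91 + 5\right) \left(91 + 36\right) \right)}} = \frac{1}{- 114 \left(104 + 76\right) + \frac{9 - \left(91 + 5\right) \left(91 + 36\right)}{\left(91 + 5\right) \left(91 + 36\right)}} = \frac{1}{\left(-114\right) 180 + \frac{9 - 96 \cdot 127}{96 \cdot 127}} = \frac{1}{-20520 + \frac{9 - 12192}{12192}} = \frac{1}{-20520 + \frac{1}{12192} \left(-12183\right)} = \frac{1}{-20520 - \frac{4061}{4064}} = \frac{1}{- \frac{83397341}{4064}} = - \frac{4064}{83397341}$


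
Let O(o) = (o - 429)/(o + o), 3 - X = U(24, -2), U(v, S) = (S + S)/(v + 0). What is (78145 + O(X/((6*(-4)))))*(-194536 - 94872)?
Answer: -23086418880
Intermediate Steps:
U(v, S) = 2*S/v (U(v, S) = (2*S)/v = 2*S/v)
X = 19/6 (X = 3 - 2*(-2)/24 = 3 - 1*(-⅙) = 3 + ⅙ = 19/6 ≈ 3.1667)
O(o) = (-429 + o)/(2*o) (O(o) = (-429 + o)/((2*o)) = (-429 + o)*(1/(2*o)) = (-429 + o)/(2*o))
(78145 + O(X/((6*(-4)))))*(-194536 - 94872) = (78145 + (-429 + 19/(6*((6*(-4)))))/(2*((19/(6*((6*(-4))))))))*(-194536 - 94872) = (78145 + (-429 + (19/6)/(-24))/(2*(((19/6)/(-24)))))*(-289408) = (78145 + (-429 + (19/6)*(-1/24))/(2*(((19/6)*(-1/24)))))*(-289408) = (78145 + (-429 - 19/144)/(2*(-19/144)))*(-289408) = (78145 + (½)*(-144/19)*(-61795/144))*(-289408) = (78145 + 61795/38)*(-289408) = (3031305/38)*(-289408) = -23086418880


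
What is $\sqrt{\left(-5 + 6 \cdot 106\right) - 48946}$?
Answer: $i \sqrt{48315} \approx 219.81 i$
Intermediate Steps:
$\sqrt{\left(-5 + 6 \cdot 106\right) - 48946} = \sqrt{\left(-5 + 636\right) - 48946} = \sqrt{631 - 48946} = \sqrt{-48315} = i \sqrt{48315}$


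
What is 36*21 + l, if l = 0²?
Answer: 756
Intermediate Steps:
l = 0
36*21 + l = 36*21 + 0 = 756 + 0 = 756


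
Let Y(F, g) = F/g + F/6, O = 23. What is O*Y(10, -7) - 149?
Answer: -3014/21 ≈ -143.52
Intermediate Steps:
Y(F, g) = F/6 + F/g (Y(F, g) = F/g + F*(1/6) = F/g + F/6 = F/6 + F/g)
O*Y(10, -7) - 149 = 23*((1/6)*10 + 10/(-7)) - 149 = 23*(5/3 + 10*(-1/7)) - 149 = 23*(5/3 - 10/7) - 149 = 23*(5/21) - 149 = 115/21 - 149 = -3014/21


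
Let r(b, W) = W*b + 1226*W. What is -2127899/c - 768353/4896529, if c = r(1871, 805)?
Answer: -12334888501576/12207463001965 ≈ -1.0104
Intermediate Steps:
r(b, W) = 1226*W + W*b
c = 2493085 (c = 805*(1226 + 1871) = 805*3097 = 2493085)
-2127899/c - 768353/4896529 = -2127899/2493085 - 768353/4896529 = -12334888501576/12207463001965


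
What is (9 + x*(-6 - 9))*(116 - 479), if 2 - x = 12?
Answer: -57717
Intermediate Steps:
x = -10 (x = 2 - 1*12 = 2 - 12 = -10)
(9 + x*(-6 - 9))*(116 - 479) = (9 - 10*(-6 - 9))*(116 - 479) = (9 - 10*(-15))*(-363) = (9 + 150)*(-363) = 159*(-363) = -57717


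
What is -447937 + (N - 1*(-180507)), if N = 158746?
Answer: -108684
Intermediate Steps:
-447937 + (N - 1*(-180507)) = -447937 + (158746 - 1*(-180507)) = -447937 + (158746 + 180507) = -447937 + 339253 = -108684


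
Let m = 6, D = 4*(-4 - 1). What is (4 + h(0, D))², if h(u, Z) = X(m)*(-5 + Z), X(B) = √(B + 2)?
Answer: 5016 - 400*√2 ≈ 4450.3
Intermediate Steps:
D = -20 (D = 4*(-5) = -20)
X(B) = √(2 + B)
h(u, Z) = 2*√2*(-5 + Z) (h(u, Z) = √(2 + 6)*(-5 + Z) = √8*(-5 + Z) = (2*√2)*(-5 + Z) = 2*√2*(-5 + Z))
(4 + h(0, D))² = (4 + 2*√2*(-5 - 20))² = (4 + 2*√2*(-25))² = (4 - 50*√2)²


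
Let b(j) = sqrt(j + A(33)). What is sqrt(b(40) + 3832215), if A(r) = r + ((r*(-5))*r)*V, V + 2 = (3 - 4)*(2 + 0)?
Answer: sqrt(3832215 + 41*sqrt(13)) ≈ 1957.6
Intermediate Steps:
V = -4 (V = -2 + (3 - 4)*(2 + 0) = -2 - 1*2 = -2 - 2 = -4)
A(r) = r + 20*r**2 (A(r) = r + ((r*(-5))*r)*(-4) = r + ((-5*r)*r)*(-4) = r - 5*r**2*(-4) = r + 20*r**2)
b(j) = sqrt(21813 + j) (b(j) = sqrt(j + 33*(1 + 20*33)) = sqrt(j + 33*(1 + 660)) = sqrt(j + 33*661) = sqrt(j + 21813) = sqrt(21813 + j))
sqrt(b(40) + 3832215) = sqrt(sqrt(21813 + 40) + 3832215) = sqrt(sqrt(21853) + 3832215) = sqrt(41*sqrt(13) + 3832215) = sqrt(3832215 + 41*sqrt(13))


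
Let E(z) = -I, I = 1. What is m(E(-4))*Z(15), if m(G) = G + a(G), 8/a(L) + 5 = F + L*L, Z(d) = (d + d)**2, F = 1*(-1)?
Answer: -2340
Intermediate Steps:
F = -1
Z(d) = 4*d**2 (Z(d) = (2*d)**2 = 4*d**2)
a(L) = 8/(-6 + L**2) (a(L) = 8/(-5 + (-1 + L*L)) = 8/(-5 + (-1 + L**2)) = 8/(-6 + L**2))
E(z) = -1 (E(z) = -1*1 = -1)
m(G) = G + 8/(-6 + G**2)
m(E(-4))*Z(15) = (-1 + 8/(-6 + (-1)**2))*(4*15**2) = (-1 + 8/(-6 + 1))*(4*225) = (-1 + 8/(-5))*900 = (-1 + 8*(-1/5))*900 = (-1 - 8/5)*900 = -13/5*900 = -2340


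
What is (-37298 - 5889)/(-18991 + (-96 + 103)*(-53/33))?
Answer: 1425171/627074 ≈ 2.2727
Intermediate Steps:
(-37298 - 5889)/(-18991 + (-96 + 103)*(-53/33)) = -43187/(-18991 + 7*(-53*1/33)) = -43187/(-18991 + 7*(-53/33)) = -43187/(-18991 - 371/33) = -43187/(-627074/33) = -43187*(-33/627074) = 1425171/627074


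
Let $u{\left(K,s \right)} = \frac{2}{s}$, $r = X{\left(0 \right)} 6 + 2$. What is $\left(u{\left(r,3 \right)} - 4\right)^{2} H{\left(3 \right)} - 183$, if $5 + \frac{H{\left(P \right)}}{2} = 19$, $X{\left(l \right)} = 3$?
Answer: $\frac{1153}{9} \approx 128.11$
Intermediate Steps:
$H{\left(P \right)} = 28$ ($H{\left(P \right)} = -10 + 2 \cdot 19 = -10 + 38 = 28$)
$r = 20$ ($r = 3 \cdot 6 + 2 = 18 + 2 = 20$)
$\left(u{\left(r,3 \right)} - 4\right)^{2} H{\left(3 \right)} - 183 = \left(\frac{2}{3} - 4\right)^{2} \cdot 28 - 183 = \left(- \frac{10}{3}\right)^{2} \cdot 28 - 183 = \frac{100}{9} \cdot 28 - 183 = \frac{2800}{9} - 183 = \frac{1153}{9}$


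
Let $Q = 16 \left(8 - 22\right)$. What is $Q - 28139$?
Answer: $-28363$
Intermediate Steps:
$Q = -224$ ($Q = 16 \left(-14\right) = -224$)
$Q - 28139 = -224 - 28139 = -28363$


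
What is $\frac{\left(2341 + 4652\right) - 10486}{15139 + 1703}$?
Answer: $- \frac{499}{2406} \approx -0.2074$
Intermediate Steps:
$\frac{\left(2341 + 4652\right) - 10486}{15139 + 1703} = \frac{6993 - 10486}{16842} = \left(-3493\right) \frac{1}{16842} = - \frac{499}{2406}$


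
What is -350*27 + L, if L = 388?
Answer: -9062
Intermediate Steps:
-350*27 + L = -350*27 + 388 = -9450 + 388 = -9062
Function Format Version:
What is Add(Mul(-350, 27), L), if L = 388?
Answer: -9062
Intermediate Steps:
Add(Mul(-350, 27), L) = Add(Mul(-350, 27), 388) = Add(-9450, 388) = -9062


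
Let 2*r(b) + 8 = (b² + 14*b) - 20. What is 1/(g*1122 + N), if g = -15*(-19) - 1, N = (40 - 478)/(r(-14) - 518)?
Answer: 266/84760587 ≈ 3.1383e-6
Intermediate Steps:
r(b) = -14 + b²/2 + 7*b (r(b) = -4 + ((b² + 14*b) - 20)/2 = -4 + (-20 + b² + 14*b)/2 = -4 + (-10 + b²/2 + 7*b) = -14 + b²/2 + 7*b)
N = 219/266 (N = (40 - 478)/((-14 + (½)*(-14)² + 7*(-14)) - 518) = -438/((-14 + (½)*196 - 98) - 518) = -438/((-14 + 98 - 98) - 518) = -438/(-14 - 518) = -438/(-532) = -438*(-1/532) = 219/266 ≈ 0.82331)
g = 284 (g = 285 - 1 = 284)
1/(g*1122 + N) = 1/(284*1122 + 219/266) = 1/(318648 + 219/266) = 1/(84760587/266) = 266/84760587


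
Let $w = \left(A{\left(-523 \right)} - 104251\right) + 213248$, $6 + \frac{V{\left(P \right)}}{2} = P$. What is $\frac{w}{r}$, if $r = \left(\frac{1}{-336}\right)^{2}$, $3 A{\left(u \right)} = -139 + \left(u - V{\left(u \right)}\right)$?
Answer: $12320227584$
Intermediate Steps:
$V{\left(P \right)} = -12 + 2 P$
$A{\left(u \right)} = - \frac{127}{3} - \frac{u}{3}$ ($A{\left(u \right)} = \frac{-139 + \left(u - \left(-12 + 2 u\right)\right)}{3} = \frac{-139 - \left(-12 + u\right)}{3} = \frac{-127 - u}{3} = - \frac{127}{3} - \frac{u}{3}$)
$r = \frac{1}{112896}$ ($r = \left(- \frac{1}{336}\right)^{2} = \frac{1}{112896} \approx 8.8577 \cdot 10^{-6}$)
$w = 109129$ ($w = \left(\left(- \frac{127}{3} - - \frac{523}{3}\right) - 104251\right) + 213248 = \left(\left(- \frac{127}{3} + \frac{523}{3}\right) - 104251\right) + 213248 = \left(132 - 104251\right) + 213248 = -104119 + 213248 = 109129$)
$\frac{w}{r} = 109129 \frac{1}{\frac{1}{112896}} = 109129 \cdot 112896 = 12320227584$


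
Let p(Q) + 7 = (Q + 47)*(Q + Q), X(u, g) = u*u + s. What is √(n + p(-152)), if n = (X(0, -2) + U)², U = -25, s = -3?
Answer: 3*√3633 ≈ 180.82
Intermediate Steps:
X(u, g) = -3 + u² (X(u, g) = u*u - 3 = u² - 3 = -3 + u²)
p(Q) = -7 + 2*Q*(47 + Q) (p(Q) = -7 + (Q + 47)*(Q + Q) = -7 + (47 + Q)*(2*Q) = -7 + 2*Q*(47 + Q))
n = 784 (n = ((-3 + 0²) - 25)² = ((-3 + 0) - 25)² = (-3 - 25)² = (-28)² = 784)
√(n + p(-152)) = √(784 + (-7 + 2*(-152)² + 94*(-152))) = √(784 + (-7 + 2*23104 - 14288)) = √(784 + (-7 + 46208 - 14288)) = √(784 + 31913) = √32697 = 3*√3633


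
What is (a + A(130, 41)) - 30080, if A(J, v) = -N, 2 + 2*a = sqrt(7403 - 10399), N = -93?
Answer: -29988 + I*sqrt(749) ≈ -29988.0 + 27.368*I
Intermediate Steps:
a = -1 + I*sqrt(749) (a = -1 + sqrt(7403 - 10399)/2 = -1 + sqrt(-2996)/2 = -1 + (2*I*sqrt(749))/2 = -1 + I*sqrt(749) ≈ -1.0 + 27.368*I)
A(J, v) = 93 (A(J, v) = -1*(-93) = 93)
(a + A(130, 41)) - 30080 = ((-1 + I*sqrt(749)) + 93) - 30080 = (92 + I*sqrt(749)) - 30080 = -29988 + I*sqrt(749)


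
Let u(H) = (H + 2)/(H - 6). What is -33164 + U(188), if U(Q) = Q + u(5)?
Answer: -32983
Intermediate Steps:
u(H) = (2 + H)/(-6 + H)
U(Q) = -7 + Q (U(Q) = Q + (2 + 5)/(-6 + 5) = Q + 7/(-1) = Q - 1*7 = Q - 7 = -7 + Q)
-33164 + U(188) = -33164 + (-7 + 188) = -33164 + 181 = -32983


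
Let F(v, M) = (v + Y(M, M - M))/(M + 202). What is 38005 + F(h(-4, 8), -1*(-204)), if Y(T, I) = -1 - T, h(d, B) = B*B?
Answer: 15429889/406 ≈ 38005.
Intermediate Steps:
h(d, B) = B²
F(v, M) = (-1 + v - M)/(202 + M) (F(v, M) = (v + (-1 - M))/(M + 202) = (-1 + v - M)/(202 + M))
38005 + F(h(-4, 8), -1*(-204)) = 38005 + (-1 + 8² - (-1)*(-204))/(202 - 1*(-204)) = 38005 + (-1 + 64 - 1*204)/(202 + 204) = 38005 + (-1 + 64 - 204)/406 = 38005 + (1/406)*(-141) = 38005 - 141/406 = 15429889/406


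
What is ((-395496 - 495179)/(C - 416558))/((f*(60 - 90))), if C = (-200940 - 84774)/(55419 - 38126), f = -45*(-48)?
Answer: -616097711/18672309755136 ≈ -3.2995e-5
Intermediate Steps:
f = 2160
C = -285714/17293 ≈ -16.522
((-395496 - 495179)/(C - 416558))/((f*(60 - 90))) = ((-395496 - 495179)/(-285714/17293 - 416558))/((2160*(60 - 90))) = (-890675/(-7203823208/17293))/((2160*(-30))) = -890675*(-17293/7203823208)/(-64800) = (15402442775/7203823208)*(-1/64800) = -616097711/18672309755136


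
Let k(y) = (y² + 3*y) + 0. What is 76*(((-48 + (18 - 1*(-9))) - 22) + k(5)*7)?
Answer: 18012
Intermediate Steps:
k(y) = y² + 3*y
76*(((-48 + (18 - 1*(-9))) - 22) + k(5)*7) = 76*(((-48 + (18 - 1*(-9))) - 22) + (5*(3 + 5))*7) = 76*(((-48 + (18 + 9)) - 22) + (5*8)*7) = 76*(((-48 + 27) - 22) + 40*7) = 76*((-21 - 22) + 280) = 76*(-43 + 280) = 76*237 = 18012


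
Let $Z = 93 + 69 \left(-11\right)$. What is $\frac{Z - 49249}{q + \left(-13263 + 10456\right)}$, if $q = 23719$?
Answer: $- \frac{49915}{20912} \approx -2.3869$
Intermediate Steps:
$Z = -666$ ($Z = 93 - 759 = -666$)
$\frac{Z - 49249}{q + \left(-13263 + 10456\right)} = \frac{-666 - 49249}{23719 + \left(-13263 + 10456\right)} = - \frac{49915}{23719 - 2807} = - \frac{49915}{20912}$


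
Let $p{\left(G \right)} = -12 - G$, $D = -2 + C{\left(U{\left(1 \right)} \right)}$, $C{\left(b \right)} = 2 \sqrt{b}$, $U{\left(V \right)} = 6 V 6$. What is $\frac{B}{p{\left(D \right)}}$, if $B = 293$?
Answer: $- \frac{293}{22} \approx -13.318$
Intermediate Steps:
$U{\left(V \right)} = 36 V$
$D = 10$ ($D = -2 + 2 \sqrt{36 \cdot 1} = -2 + 2 \sqrt{36} = -2 + 2 \cdot 6 = -2 + 12 = 10$)
$\frac{B}{p{\left(D \right)}} = \frac{293}{-12 - 10} = \frac{293}{-22} = 293 \left(- \frac{1}{22}\right) = - \frac{293}{22}$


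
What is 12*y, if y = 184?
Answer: 2208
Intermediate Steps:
12*y = 12*184 = 2208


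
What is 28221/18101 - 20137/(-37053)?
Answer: 61311850/29160711 ≈ 2.1026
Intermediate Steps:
28221/18101 - 20137/(-37053) = 28221*(1/18101) - 20137*(-1/37053) = 1227/787 + 20137/37053 = 61311850/29160711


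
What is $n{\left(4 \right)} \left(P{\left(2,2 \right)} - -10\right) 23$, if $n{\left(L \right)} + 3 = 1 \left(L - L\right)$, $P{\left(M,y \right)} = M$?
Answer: $-828$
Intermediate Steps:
$n{\left(L \right)} = -3$ ($n{\left(L \right)} = -3 + 1 \left(L - L\right) = -3 + 1 \cdot 0 = -3 + 0 = -3$)
$n{\left(4 \right)} \left(P{\left(2,2 \right)} - -10\right) 23 = - 3 \left(2 - -10\right) 23 = - 3 \left(2 + 10\right) 23 = \left(-3\right) 12 \cdot 23 = \left(-36\right) 23 = -828$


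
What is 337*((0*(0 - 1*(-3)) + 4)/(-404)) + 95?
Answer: 9258/101 ≈ 91.663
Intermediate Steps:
337*((0*(0 - 1*(-3)) + 4)/(-404)) + 95 = 337*((0*(0 + 3) + 4)*(-1/404)) + 95 = 337*((0*3 + 4)*(-1/404)) + 95 = 337*((0 + 4)*(-1/404)) + 95 = 337*(4*(-1/404)) + 95 = 337*(-1/101) + 95 = -337/101 + 95 = 9258/101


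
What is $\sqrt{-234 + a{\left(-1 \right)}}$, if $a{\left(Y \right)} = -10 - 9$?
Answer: $i \sqrt{253} \approx 15.906 i$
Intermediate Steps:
$a{\left(Y \right)} = -19$ ($a{\left(Y \right)} = -10 - 9 = -19$)
$\sqrt{-234 + a{\left(-1 \right)}} = \sqrt{-234 - 19} = \sqrt{-253} = i \sqrt{253}$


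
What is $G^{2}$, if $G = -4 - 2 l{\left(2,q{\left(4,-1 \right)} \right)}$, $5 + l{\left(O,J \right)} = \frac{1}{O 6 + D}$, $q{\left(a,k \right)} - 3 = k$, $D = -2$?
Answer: $\frac{841}{25} \approx 33.64$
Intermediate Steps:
$q{\left(a,k \right)} = 3 + k$
$l{\left(O,J \right)} = -5 + \frac{1}{-2 + 6 O}$ ($l{\left(O,J \right)} = -5 + \frac{1}{O 6 - 2} = -5 + \frac{1}{6 O - 2} = -5 + \frac{1}{-2 + 6 O}$)
$G = \frac{29}{5}$ ($G = -4 - 2 \frac{11 - 60}{2 \left(-1 + 3 \cdot 2\right)} = -4 - 2 \frac{11 - 60}{2 \left(-1 + 6\right)} = -4 - 2 \cdot \frac{1}{2} \cdot \frac{1}{5} \left(-49\right) = -4 - - \frac{49}{5} = -4 + \frac{49}{5} = \frac{29}{5} \approx 5.8$)
$G^{2} = \left(\frac{29}{5}\right)^{2} = \frac{841}{25}$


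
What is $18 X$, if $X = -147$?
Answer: $-2646$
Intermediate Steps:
$18 X = 18 \left(-147\right) = -2646$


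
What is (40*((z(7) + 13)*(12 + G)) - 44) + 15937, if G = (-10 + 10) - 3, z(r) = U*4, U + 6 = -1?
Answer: 10493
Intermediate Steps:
U = -7 (U = -6 - 1 = -7)
z(r) = -28 (z(r) = -7*4 = -28)
G = -3 (G = 0 - 3 = -3)
(40*((z(7) + 13)*(12 + G)) - 44) + 15937 = (40*((-28 + 13)*(12 - 3)) - 44) + 15937 = (40*(-15*9) - 44) + 15937 = (40*(-135) - 44) + 15937 = (-5400 - 44) + 15937 = -5444 + 15937 = 10493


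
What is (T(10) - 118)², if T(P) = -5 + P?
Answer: 12769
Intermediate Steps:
(T(10) - 118)² = ((-5 + 10) - 118)² = (5 - 118)² = (-113)² = 12769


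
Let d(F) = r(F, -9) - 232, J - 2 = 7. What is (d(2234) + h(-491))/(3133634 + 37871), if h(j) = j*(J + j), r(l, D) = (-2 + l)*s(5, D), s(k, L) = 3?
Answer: 243126/3171505 ≈ 0.076659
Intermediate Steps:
J = 9 (J = 2 + 7 = 9)
r(l, D) = -6 + 3*l (r(l, D) = (-2 + l)*3 = -6 + 3*l)
h(j) = j*(9 + j)
d(F) = -238 + 3*F (d(F) = (-6 + 3*F) - 232 = -238 + 3*F)
(d(2234) + h(-491))/(3133634 + 37871) = ((-238 + 3*2234) - 491*(9 - 491))/(3133634 + 37871) = ((-238 + 6702) - 491*(-482))/3171505 = (6464 + 236662)*(1/3171505) = 243126*(1/3171505) = 243126/3171505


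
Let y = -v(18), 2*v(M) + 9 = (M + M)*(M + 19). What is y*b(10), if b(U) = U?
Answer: -6615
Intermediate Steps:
v(M) = -9/2 + M*(19 + M) (v(M) = -9/2 + ((M + M)*(M + 19))/2 = -9/2 + ((2*M)*(19 + M))/2 = -9/2 + (2*M*(19 + M))/2 = -9/2 + M*(19 + M))
y = -1323/2 (y = -(-9/2 + 18² + 19*18) = -(-9/2 + 324 + 342) = -1*1323/2 = -1323/2 ≈ -661.50)
y*b(10) = -1323/2*10 = -6615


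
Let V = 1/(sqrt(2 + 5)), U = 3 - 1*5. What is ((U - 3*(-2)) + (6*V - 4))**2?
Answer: 36/7 ≈ 5.1429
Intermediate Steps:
U = -2 (U = 3 - 5 = -2)
V = sqrt(7)/7 (V = 1/(sqrt(7)) = sqrt(7)/7 ≈ 0.37796)
((U - 3*(-2)) + (6*V - 4))**2 = ((-2 - 3*(-2)) + (6*(sqrt(7)/7) - 4))**2 = ((-2 + 6) + (6*sqrt(7)/7 - 4))**2 = (4 + (-4 + 6*sqrt(7)/7))**2 = (6*sqrt(7)/7)**2 = 36/7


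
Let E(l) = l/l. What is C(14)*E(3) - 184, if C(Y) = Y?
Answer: -170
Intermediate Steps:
E(l) = 1
C(14)*E(3) - 184 = 14*1 - 184 = 14 - 184 = -170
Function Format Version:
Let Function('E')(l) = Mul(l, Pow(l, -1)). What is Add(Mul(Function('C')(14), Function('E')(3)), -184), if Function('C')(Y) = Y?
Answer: -170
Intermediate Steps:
Function('E')(l) = 1
Add(Mul(Function('C')(14), Function('E')(3)), -184) = Add(Mul(14, 1), -184) = Add(14, -184) = -170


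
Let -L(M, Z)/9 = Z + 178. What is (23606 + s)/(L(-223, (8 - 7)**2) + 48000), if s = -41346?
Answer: -17740/46389 ≈ -0.38242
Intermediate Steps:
L(M, Z) = -1602 - 9*Z (L(M, Z) = -9*(Z + 178) = -9*(178 + Z) = -1602 - 9*Z)
(23606 + s)/(L(-223, (8 - 7)**2) + 48000) = (23606 - 41346)/((-1602 - 9*(8 - 7)**2) + 48000) = -17740/((-1602 - 9*1**2) + 48000) = -17740/((-1602 - 9*1) + 48000) = -17740/((-1602 - 9) + 48000) = -17740/(-1611 + 48000) = -17740/46389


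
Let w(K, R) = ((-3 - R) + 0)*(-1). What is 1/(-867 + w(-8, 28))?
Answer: -1/836 ≈ -0.0011962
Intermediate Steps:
w(K, R) = 3 + R (w(K, R) = (-3 - R)*(-1) = 3 + R)
1/(-867 + w(-8, 28)) = 1/(-867 + (3 + 28)) = 1/(-867 + 31) = 1/(-836) = -1/836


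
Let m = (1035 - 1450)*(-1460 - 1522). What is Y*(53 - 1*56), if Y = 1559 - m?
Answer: 3707913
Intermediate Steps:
m = 1237530 (m = -415*(-2982) = 1237530)
Y = -1235971 (Y = 1559 - 1*1237530 = 1559 - 1237530 = -1235971)
Y*(53 - 1*56) = -1235971*(53 - 1*56) = -1235971*(53 - 56) = -1235971*(-3) = 3707913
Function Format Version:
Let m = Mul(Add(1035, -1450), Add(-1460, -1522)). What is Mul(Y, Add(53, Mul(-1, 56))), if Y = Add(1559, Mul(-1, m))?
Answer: 3707913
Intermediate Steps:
m = 1237530 (m = Mul(-415, -2982) = 1237530)
Y = -1235971 (Y = Add(1559, Mul(-1, 1237530)) = Add(1559, -1237530) = -1235971)
Mul(Y, Add(53, Mul(-1, 56))) = Mul(-1235971, Add(53, Mul(-1, 56))) = Mul(-1235971, Add(53, -56)) = Mul(-1235971, -3) = 3707913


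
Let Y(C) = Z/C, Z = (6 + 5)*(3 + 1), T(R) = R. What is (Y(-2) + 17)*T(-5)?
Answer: 25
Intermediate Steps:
Z = 44 (Z = 11*4 = 44)
Y(C) = 44/C
(Y(-2) + 17)*T(-5) = (44/(-2) + 17)*(-5) = (44*(-½) + 17)*(-5) = (-22 + 17)*(-5) = -5*(-5) = 25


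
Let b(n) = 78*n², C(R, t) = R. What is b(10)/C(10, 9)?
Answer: 780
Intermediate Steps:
b(10)/C(10, 9) = (78*10²)/10 = (78*100)*(⅒) = 7800*(⅒) = 780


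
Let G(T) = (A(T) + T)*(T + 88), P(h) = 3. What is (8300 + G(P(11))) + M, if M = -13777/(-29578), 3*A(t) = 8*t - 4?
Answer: 35416951/3858 ≈ 9180.1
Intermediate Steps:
A(t) = -4/3 + 8*t/3 (A(t) = (8*t - 4)/3 = (-4 + 8*t)/3 = -4/3 + 8*t/3)
M = 599/1286 (M = -13777*(-1/29578) = 599/1286 ≈ 0.46579)
G(T) = (88 + T)*(-4/3 + 11*T/3) (G(T) = ((-4/3 + 8*T/3) + T)*(T + 88) = (-4/3 + 11*T/3)*(88 + T) = (88 + T)*(-4/3 + 11*T/3))
(8300 + G(P(11))) + M = (8300 + (-352/3 + (11/3)*3² + (964/3)*3)) + 599/1286 = (8300 + (-352/3 + (11/3)*9 + 964)) + 599/1286 = (8300 + (-352/3 + 33 + 964)) + 599/1286 = (8300 + 2639/3) + 599/1286 = 27539/3 + 599/1286 = 35416951/3858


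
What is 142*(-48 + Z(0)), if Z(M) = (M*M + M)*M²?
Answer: -6816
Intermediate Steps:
Z(M) = M²*(M + M²) (Z(M) = (M² + M)*M² = (M + M²)*M² = M²*(M + M²))
142*(-48 + Z(0)) = 142*(-48 + 0³*(1 + 0)) = 142*(-48 + 0*1) = 142*(-48 + 0) = 142*(-48) = -6816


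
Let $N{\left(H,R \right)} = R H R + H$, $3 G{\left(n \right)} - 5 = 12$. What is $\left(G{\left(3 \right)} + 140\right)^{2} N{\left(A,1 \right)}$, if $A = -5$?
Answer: $- \frac{1909690}{9} \approx -2.1219 \cdot 10^{5}$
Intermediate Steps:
$G{\left(n \right)} = \frac{17}{3}$ ($G{\left(n \right)} = \frac{5}{3} + \frac{1}{3} \cdot 12 = \frac{5}{3} + 4 = \frac{17}{3}$)
$N{\left(H,R \right)} = H + H R^{2}$ ($N{\left(H,R \right)} = H R R + H = H R^{2} + H = H + H R^{2}$)
$\left(G{\left(3 \right)} + 140\right)^{2} N{\left(A,1 \right)} = \left(\frac{17}{3} + 140\right)^{2} \left(- 5 \left(1 + 1^{2}\right)\right) = \left(\frac{437}{3}\right)^{2} \left(- 5 \left(1 + 1\right)\right) = \frac{190969 \left(\left(-5\right) 2\right)}{9} = \frac{190969}{9} \left(-10\right) = - \frac{1909690}{9}$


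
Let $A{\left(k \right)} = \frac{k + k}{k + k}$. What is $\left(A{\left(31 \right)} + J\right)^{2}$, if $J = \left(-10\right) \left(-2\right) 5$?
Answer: $10201$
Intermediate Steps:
$A{\left(k \right)} = 1$ ($A{\left(k \right)} = \frac{2 k}{2 k} = 2 k \frac{1}{2 k} = 1$)
$J = 100$ ($J = 20 \cdot 5 = 100$)
$\left(A{\left(31 \right)} + J\right)^{2} = \left(1 + 100\right)^{2} = 101^{2} = 10201$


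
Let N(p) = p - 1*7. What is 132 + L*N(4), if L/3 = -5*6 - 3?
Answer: 429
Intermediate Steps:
N(p) = -7 + p (N(p) = p - 7 = -7 + p)
L = -99 (L = 3*(-5*6 - 3) = 3*(-30 - 3) = 3*(-33) = -99)
132 + L*N(4) = 132 - 99*(-7 + 4) = 132 - 99*(-3) = 132 + 297 = 429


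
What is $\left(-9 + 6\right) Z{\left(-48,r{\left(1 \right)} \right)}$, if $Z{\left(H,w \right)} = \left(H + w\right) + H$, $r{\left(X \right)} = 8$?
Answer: $264$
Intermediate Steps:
$Z{\left(H,w \right)} = w + 2 H$
$\left(-9 + 6\right) Z{\left(-48,r{\left(1 \right)} \right)} = \left(-9 + 6\right) \left(8 + 2 \left(-48\right)\right) = - 3 \left(8 - 96\right) = \left(-3\right) \left(-88\right) = 264$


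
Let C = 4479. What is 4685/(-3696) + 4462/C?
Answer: -1497521/5518128 ≈ -0.27138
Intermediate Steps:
4685/(-3696) + 4462/C = 4685/(-3696) + 4462/4479 = 4685*(-1/3696) + 4462*(1/4479) = -4685/3696 + 4462/4479 = -1497521/5518128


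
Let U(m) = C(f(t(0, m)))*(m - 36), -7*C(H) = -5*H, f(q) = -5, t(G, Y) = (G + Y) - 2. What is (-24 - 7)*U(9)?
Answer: -20925/7 ≈ -2989.3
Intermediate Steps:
t(G, Y) = -2 + G + Y
C(H) = 5*H/7 (C(H) = -(-5)*H/7 = 5*H/7)
U(m) = 900/7 - 25*m/7 (U(m) = ((5/7)*(-5))*(m - 36) = -25*(-36 + m)/7 = 900/7 - 25*m/7)
(-24 - 7)*U(9) = (-24 - 7)*(900/7 - 25/7*9) = -31*(900/7 - 225/7) = -31*675/7 = -20925/7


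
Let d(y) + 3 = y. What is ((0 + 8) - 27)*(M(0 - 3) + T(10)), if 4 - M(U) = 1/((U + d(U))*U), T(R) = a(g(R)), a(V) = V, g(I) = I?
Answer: -7163/27 ≈ -265.30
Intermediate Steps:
T(R) = R
d(y) = -3 + y
M(U) = 4 - 1/(U*(-3 + 2*U)) (M(U) = 4 - 1/((U + (-3 + U))*U) = 4 - 1/((-3 + 2*U)*U) = 4 - 1/(U*(-3 + 2*U)))
((0 + 8) - 27)*(M(0 - 3) + T(10)) = ((0 + 8) - 27)*((-1 - 12*(0 - 3) + 8*(0 - 3)²)/((0 - 3)*(-3 + 2*(0 - 3))) + 10) = (8 - 27)*((-1 - 12*(-3) + 8*(-3)²)/((-3)*(-3 + 2*(-3))) + 10) = -19*(-(-1 + 36 + 8*9)/(3*(-3 - 6)) + 10) = -19*(-⅓*(-1 + 36 + 72)/(-9) + 10) = -19*(-⅓*(-⅑)*107 + 10) = -19*(107/27 + 10) = -19*377/27 = -7163/27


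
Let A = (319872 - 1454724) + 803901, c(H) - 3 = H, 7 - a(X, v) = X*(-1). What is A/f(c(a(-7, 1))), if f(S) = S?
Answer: -110317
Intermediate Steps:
a(X, v) = 7 + X (a(X, v) = 7 - X*(-1) = 7 - (-1)*X = 7 + X)
c(H) = 3 + H
A = -330951 (A = -1134852 + 803901 = -330951)
A/f(c(a(-7, 1))) = -330951/(3 + (7 - 7)) = -330951/(3 + 0) = -330951/3 = -330951*1/3 = -110317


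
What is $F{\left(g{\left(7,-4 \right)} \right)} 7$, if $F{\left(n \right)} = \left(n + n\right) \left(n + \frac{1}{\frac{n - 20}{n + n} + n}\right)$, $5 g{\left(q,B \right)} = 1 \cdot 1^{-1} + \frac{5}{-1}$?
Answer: $\frac{12264}{1525} \approx 8.042$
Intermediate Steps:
$g{\left(q,B \right)} = - \frac{4}{5}$ ($g{\left(q,B \right)} = \frac{1 \cdot 1^{-1} + \frac{5}{-1}}{5} = \frac{1 \cdot 1 + 5 \left(-1\right)}{5} = \frac{1 - 5}{5} = \frac{1}{5} \left(-4\right) = - \frac{4}{5}$)
$F{\left(n \right)} = 2 n \left(n + \frac{1}{n + \frac{-20 + n}{2 n}}\right)$ ($F{\left(n \right)} = 2 n \left(n + \frac{1}{\frac{-20 + n}{2 n} + n}\right) = 2 n \left(n + \frac{1}{n + \frac{-20 + n}{2 n}}\right)$)
$F{\left(g{\left(7,-4 \right)} \right)} 7 = \frac{2 \left(- \frac{4}{5}\right)^{2} \left(-18 - \frac{4}{5} + 2 \left(- \frac{4}{5}\right)^{2}\right)}{-20 - \frac{4}{5} + 2 \left(- \frac{4}{5}\right)^{2}} \cdot 7 = 2 \cdot \frac{16}{25} \frac{1}{-20 - \frac{4}{5} + 2 \cdot \frac{16}{25}} \left(-18 - \frac{4}{5} + 2 \cdot \frac{16}{25}\right) 7 = 2 \cdot \frac{16}{25} \frac{1}{-20 - \frac{4}{5} + \frac{32}{25}} \left(-18 - \frac{4}{5} + \frac{32}{25}\right) 7 = 2 \cdot \frac{16}{25} \frac{1}{- \frac{488}{25}} \left(- \frac{438}{25}\right) 7 = 2 \cdot \frac{16}{25} \left(- \frac{25}{488}\right) \left(- \frac{438}{25}\right) 7 = \frac{1752}{1525} \cdot 7 = \frac{12264}{1525}$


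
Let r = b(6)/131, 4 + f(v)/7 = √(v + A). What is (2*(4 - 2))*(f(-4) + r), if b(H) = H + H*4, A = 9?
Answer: -14552/131 + 28*√5 ≈ -48.474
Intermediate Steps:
b(H) = 5*H (b(H) = H + 4*H = 5*H)
f(v) = -28 + 7*√(9 + v) (f(v) = -28 + 7*√(v + 9) = -28 + 7*√(9 + v))
r = 30/131 (r = (5*6)/131 = 30*(1/131) = 30/131 ≈ 0.22901)
(2*(4 - 2))*(f(-4) + r) = (2*(4 - 2))*((-28 + 7*√(9 - 4)) + 30/131) = (2*2)*((-28 + 7*√5) + 30/131) = 4*(-3638/131 + 7*√5) = -14552/131 + 28*√5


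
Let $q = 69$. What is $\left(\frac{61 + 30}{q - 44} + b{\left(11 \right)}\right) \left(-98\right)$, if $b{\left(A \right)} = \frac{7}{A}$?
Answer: $- \frac{115248}{275} \approx -419.08$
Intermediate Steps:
$\left(\frac{61 + 30}{q - 44} + b{\left(11 \right)}\right) \left(-98\right) = \left(\frac{61 + 30}{69 - 44} + \frac{7}{11}\right) \left(-98\right) = \left(\frac{91}{25} + 7 \cdot \frac{1}{11}\right) \left(-98\right) = \left(91 \cdot \frac{1}{25} + \frac{7}{11}\right) \left(-98\right) = \left(\frac{91}{25} + \frac{7}{11}\right) \left(-98\right) = \frac{1176}{275} \left(-98\right) = - \frac{115248}{275}$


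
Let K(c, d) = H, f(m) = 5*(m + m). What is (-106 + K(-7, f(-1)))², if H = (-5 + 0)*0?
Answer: 11236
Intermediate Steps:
f(m) = 10*m (f(m) = 5*(2*m) = 10*m)
H = 0 (H = -5*0 = 0)
K(c, d) = 0
(-106 + K(-7, f(-1)))² = (-106 + 0)² = (-106)² = 11236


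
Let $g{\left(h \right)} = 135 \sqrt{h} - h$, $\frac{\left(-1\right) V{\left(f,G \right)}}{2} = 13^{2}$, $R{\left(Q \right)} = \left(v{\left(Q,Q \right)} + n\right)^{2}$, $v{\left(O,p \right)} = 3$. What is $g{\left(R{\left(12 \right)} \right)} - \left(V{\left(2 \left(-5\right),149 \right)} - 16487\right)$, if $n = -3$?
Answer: $16825$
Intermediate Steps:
$R{\left(Q \right)} = 0$ ($R{\left(Q \right)} = \left(3 - 3\right)^{2} = 0^{2} = 0$)
$V{\left(f,G \right)} = -338$ ($V{\left(f,G \right)} = - 2 \cdot 13^{2} = \left(-2\right) 169 = -338$)
$g{\left(h \right)} = - h + 135 \sqrt{h}$
$g{\left(R{\left(12 \right)} \right)} - \left(V{\left(2 \left(-5\right),149 \right)} - 16487\right) = \left(\left(-1\right) 0 + 135 \sqrt{0}\right) - \left(-338 - 16487\right) = \left(0 + 135 \cdot 0\right) - \left(-338 - 16487\right) = \left(0 + 0\right) - -16825 = 0 + 16825 = 16825$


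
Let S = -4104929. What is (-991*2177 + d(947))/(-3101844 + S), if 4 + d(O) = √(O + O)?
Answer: 2157411/7206773 - √1894/7206773 ≈ 0.29935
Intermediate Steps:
d(O) = -4 + √2*√O (d(O) = -4 + √(O + O) = -4 + √(2*O) = -4 + √2*√O)
(-991*2177 + d(947))/(-3101844 + S) = (-991*2177 + (-4 + √2*√947))/(-3101844 - 4104929) = (-2157407 + (-4 + √1894))/(-7206773) = (-2157411 + √1894)*(-1/7206773) = 2157411/7206773 - √1894/7206773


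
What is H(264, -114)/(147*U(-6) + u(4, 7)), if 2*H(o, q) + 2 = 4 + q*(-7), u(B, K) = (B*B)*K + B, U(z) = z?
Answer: -200/383 ≈ -0.52219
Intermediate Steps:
u(B, K) = B + K*B**2 (u(B, K) = B**2*K + B = K*B**2 + B = B + K*B**2)
H(o, q) = 1 - 7*q/2 (H(o, q) = -1 + (4 + q*(-7))/2 = -1 + (4 - 7*q)/2 = -1 + (2 - 7*q/2) = 1 - 7*q/2)
H(264, -114)/(147*U(-6) + u(4, 7)) = (1 - 7/2*(-114))/(147*(-6) + 4*(1 + 4*7)) = (1 + 399)/(-882 + 4*(1 + 28)) = 400/(-882 + 4*29) = 400/(-882 + 116) = 400/(-766) = 400*(-1/766) = -200/383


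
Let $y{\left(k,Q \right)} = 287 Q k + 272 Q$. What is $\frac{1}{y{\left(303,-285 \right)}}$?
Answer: $- \frac{1}{24861405} \approx -4.0223 \cdot 10^{-8}$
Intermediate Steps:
$y{\left(k,Q \right)} = 272 Q + 287 Q k$ ($y{\left(k,Q \right)} = 287 Q k + 272 Q = 272 Q + 287 Q k$)
$\frac{1}{y{\left(303,-285 \right)}} = \frac{1}{\left(-285\right) \left(272 + 287 \cdot 303\right)} = \frac{1}{\left(-285\right) \left(272 + 86961\right)} = \frac{1}{\left(-285\right) 87233} = \frac{1}{-24861405} = - \frac{1}{24861405}$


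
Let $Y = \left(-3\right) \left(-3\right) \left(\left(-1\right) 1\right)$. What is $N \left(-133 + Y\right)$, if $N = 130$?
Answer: $-18460$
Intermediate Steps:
$Y = -9$ ($Y = 9 \left(-1\right) = -9$)
$N \left(-133 + Y\right) = 130 \left(-133 - 9\right) = 130 \left(-142\right) = -18460$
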